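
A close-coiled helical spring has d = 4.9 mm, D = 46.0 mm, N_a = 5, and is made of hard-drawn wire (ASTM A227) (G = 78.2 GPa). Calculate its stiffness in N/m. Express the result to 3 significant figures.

k = Gd⁴/(8D³N_a) = (78.2×10³ × 4.9⁴) / (8 × 46.0³ × 5)
  = 4.50807e+07 / 3.89344e+06 = 11.579 N/mm = 11579 N/m

11600 N/m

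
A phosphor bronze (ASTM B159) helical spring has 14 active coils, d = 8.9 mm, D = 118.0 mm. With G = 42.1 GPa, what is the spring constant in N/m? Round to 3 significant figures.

k = Gd⁴/(8D³N_a) = (42.1×10³ × 8.9⁴) / (8 × 118.0³ × 14)
  = 2.64145e+08 / 1.8402e+08 = 1.4354 N/mm = 1435.4 N/m

1440 N/m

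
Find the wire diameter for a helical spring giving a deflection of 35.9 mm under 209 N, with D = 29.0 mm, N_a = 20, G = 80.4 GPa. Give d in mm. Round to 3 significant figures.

4.10 mm

Required rate k = F/δ = 209/35.9 = 5.8217 N/mm
d = (8D³N_a·k / G)^(1/4) = (8·29.0³·20·5.8217 / (80.4×10³))^0.25
  = (282.56)^0.25 = 4.0999 mm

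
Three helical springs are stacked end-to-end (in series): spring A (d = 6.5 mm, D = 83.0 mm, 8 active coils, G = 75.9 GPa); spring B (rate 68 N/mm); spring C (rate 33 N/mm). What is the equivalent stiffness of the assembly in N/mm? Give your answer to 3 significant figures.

3.17 N/mm

k_A = Gd⁴/(8D³N_a) = (75.9×10³)(6.5⁴)/(8·83.0³·8) = 3.7024 N/mm
Series: 1/k_eq = 1/3.7024 + 1/68 + 1/33 = 0.31511; k_eq = 3.1735 N/mm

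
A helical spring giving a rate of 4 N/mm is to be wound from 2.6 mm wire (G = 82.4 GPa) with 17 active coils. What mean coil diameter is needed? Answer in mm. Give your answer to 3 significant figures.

D = (Gd⁴/(8N_a·k))^(1/3) = (82.4×10³·2.6⁴/(8·17·4))^(1/3)
  = (6921.84)^(1/3) = 19.0578 mm

19.1 mm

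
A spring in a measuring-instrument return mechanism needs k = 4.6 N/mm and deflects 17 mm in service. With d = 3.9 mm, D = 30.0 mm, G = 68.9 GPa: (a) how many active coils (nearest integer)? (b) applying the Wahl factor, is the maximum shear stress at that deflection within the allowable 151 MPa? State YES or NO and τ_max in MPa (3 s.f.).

N_a = Gd⁴/(8D³k) = (68.9×10³)(3.9⁴)/(8·30.0³·4.6) = 16.04 → N_a = 16
Actual rate k = Gd⁴/(8D³·16) = 4.6122 N/mm
Working load F = kδ = 4.6122·17 = 78.407 N
C = 30.0/3.9 = 7.6923; K_W = (4C−1)/(4C−4)+0.615/C = 1.1920
τ_max = K_W·8FD/(πd³) = 1.1920·100.98 = 120.37 MPa
τ_max ≤ 151 MPa → acceptable

(a) 16 coils; (b) YES, τ_max = 120 MPa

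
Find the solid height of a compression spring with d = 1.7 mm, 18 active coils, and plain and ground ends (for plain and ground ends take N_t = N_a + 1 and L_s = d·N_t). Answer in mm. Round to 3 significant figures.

32.3 mm

plain and ground ends: N_t = N_a + 1 = 18 + 1 = 19
L_s = d·N_t = 1.7 × 19 = 32.3 mm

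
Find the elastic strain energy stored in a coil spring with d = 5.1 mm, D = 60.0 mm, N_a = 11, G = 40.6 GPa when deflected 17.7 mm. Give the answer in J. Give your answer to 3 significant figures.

k = Gd⁴/(8D³N_a) = (40.6×10³)(5.1⁴)/(8·60.0³·11) = 1.445 N/mm
U = ½kδ² = 0.5 × 1.445 × 17.7² = 226.35 N·mm = 0.22635 J

0.226 J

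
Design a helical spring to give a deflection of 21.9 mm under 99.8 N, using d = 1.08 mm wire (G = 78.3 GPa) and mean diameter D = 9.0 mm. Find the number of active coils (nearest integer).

4

Required rate k = F/δ = 99.8/21.9 = 4.5571 N/mm
N_a = Gd⁴/(8D³k) = (78.3×10³ × 1.08⁴)/(8 × 9.0³ × 4.5571)
    = 106526 / 26576.9 = 4.008 → 4 coils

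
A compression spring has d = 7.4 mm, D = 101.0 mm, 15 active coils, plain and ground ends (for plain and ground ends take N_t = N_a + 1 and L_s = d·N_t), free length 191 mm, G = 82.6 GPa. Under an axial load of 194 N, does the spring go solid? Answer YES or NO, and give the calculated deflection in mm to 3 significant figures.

k = Gd⁴/(8D³N_a) = (82.6×10³)(7.4⁴)/(8·101.0³·15) = 2.0034 N/mm
N_t = 16; L_s = 7.4·16 = 118.4 mm; δ_solid = L₀ − L_s = 191 − 118.4 = 72.6 mm
δ = F/k = 194/2.0034 = 96.837 mm
δ ≥ δ_solid → spring goes solid

YES, δ = 96.8 mm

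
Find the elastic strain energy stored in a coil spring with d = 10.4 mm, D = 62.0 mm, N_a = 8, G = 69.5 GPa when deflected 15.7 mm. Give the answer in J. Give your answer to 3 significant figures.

6.57 J

k = Gd⁴/(8D³N_a) = (69.5×10³)(10.4⁴)/(8·62.0³·8) = 53.304 N/mm
U = ½kδ² = 0.5 × 53.304 × 15.7² = 6569.5 N·mm = 6.5695 J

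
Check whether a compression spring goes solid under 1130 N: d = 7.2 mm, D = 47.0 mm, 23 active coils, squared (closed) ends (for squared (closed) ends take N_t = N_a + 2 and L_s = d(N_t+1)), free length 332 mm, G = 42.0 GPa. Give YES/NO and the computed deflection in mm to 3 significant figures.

YES, δ = 191 mm

k = Gd⁴/(8D³N_a) = (42.0×10³)(7.2⁴)/(8·47.0³·23) = 5.9084 N/mm
N_t = 25; L_s = 7.2·26 = 187.2 mm; δ_solid = L₀ − L_s = 332 − 187.2 = 144.8 mm
δ = F/k = 1130/5.9084 = 191.25 mm
δ ≥ δ_solid → spring goes solid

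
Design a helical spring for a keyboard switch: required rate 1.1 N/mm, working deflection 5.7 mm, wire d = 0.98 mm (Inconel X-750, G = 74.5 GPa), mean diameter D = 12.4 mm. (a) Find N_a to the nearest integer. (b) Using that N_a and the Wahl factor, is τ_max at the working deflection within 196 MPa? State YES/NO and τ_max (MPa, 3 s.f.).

(a) 4 coils; (b) NO, τ_max = 240 MPa

N_a = Gd⁴/(8D³k) = (74.5×10³)(0.98⁴)/(8·12.4³·1.1) = 4.096 → N_a = 4
Actual rate k = Gd⁴/(8D³·4) = 1.1263 N/mm
Working load F = kδ = 1.1263·5.7 = 6.4198 N
C = 12.4/0.98 = 12.6531; K_W = (4C−1)/(4C−4)+0.615/C = 1.1130
τ_max = K_W·8FD/(πd³) = 1.1130·215.38 = 239.71 MPa
τ_max > 196 MPa → exceeds allowable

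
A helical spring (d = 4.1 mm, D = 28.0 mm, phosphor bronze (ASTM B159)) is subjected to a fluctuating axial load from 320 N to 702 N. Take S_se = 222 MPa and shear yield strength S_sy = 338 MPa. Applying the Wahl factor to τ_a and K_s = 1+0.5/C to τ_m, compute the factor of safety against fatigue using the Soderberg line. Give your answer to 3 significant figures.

C = D/d = 28.0/4.1 = 6.8293; K_W = (4C−1)/(4C−4)+0.615/C = 1.2187; K_s = 1+0.5/C = 1.0732
F_a = (F_max−F_min)/2 = 191 N; F_m = (F_max+F_min)/2 = 511 N
τ_a = K_W·8F_aD/(πd³) = 1.2187 × 197.6 = 240.81 MPa
τ_m = K_s·8F_mD/(πd³) = 1.0732 × 528.65 = 567.35 MPa
Soderberg: 1/n_f = τ_a/S_se + τ_m/S_sy = 240.81/222 + 567.35/338 = 1.08475 + 1.67856 = 2.7633
n_f = 1/2.7633 = 0.3619

0.362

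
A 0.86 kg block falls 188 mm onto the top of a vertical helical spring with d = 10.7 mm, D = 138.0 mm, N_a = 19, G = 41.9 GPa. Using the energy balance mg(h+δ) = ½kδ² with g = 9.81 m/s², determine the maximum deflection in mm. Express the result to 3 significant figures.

k = Gd⁴/(8D³N_a) = (41.9×10³)(10.7⁴)/(8·138.0³·19) = 1.3749 N/mm
W = mg = 0.86 × 9.81 = 8.4366 N
½kδ² − Wδ − Wh = 0 → δ = (W + √(W² + 2kWh))/k
δ = (8.4366 + √(71.176 + 4361.38))/1.3749 = (8.4366 + 66.577)/1.3749 = 54.56 mm

54.6 mm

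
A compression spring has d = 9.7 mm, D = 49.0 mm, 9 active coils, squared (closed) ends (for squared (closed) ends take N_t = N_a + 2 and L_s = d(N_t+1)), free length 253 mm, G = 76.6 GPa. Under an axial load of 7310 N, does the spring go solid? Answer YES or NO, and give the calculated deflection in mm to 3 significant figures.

k = Gd⁴/(8D³N_a) = (76.6×10³)(9.7⁴)/(8·49.0³·9) = 80.056 N/mm
N_t = 11; L_s = 9.7·12 = 116.4 mm; δ_solid = L₀ − L_s = 253 − 116.4 = 136.6 mm
δ = F/k = 7310/80.056 = 91.311 mm
δ < δ_solid → spring does not go solid

NO, δ = 91.3 mm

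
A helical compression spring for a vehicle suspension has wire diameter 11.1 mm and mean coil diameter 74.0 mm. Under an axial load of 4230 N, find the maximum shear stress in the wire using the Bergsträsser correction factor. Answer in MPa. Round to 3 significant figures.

Spring index C = D/d = 74.0/11.1 = 6.6667
K_B = (4C+2)/(4C−3) = 28.667/23.667 = 1.2113
τ₀ = 8FD/(πd³) = 8·4230·74.0/(π·11.1³) = 2.50416e+06/4296.5 = 582.83 MPa
τ_max = K·τ₀ = 1.2113 × 582.83 = 705.97 MPa

706 MPa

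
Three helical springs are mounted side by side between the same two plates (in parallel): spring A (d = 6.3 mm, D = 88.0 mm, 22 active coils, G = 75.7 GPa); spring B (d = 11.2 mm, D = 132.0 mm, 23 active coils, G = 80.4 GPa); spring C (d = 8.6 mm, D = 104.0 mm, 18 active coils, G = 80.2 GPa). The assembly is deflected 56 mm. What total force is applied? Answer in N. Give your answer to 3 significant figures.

375 N

k_A = Gd⁴/(8D³N_a) = (75.7×10³)(6.3⁴)/(8·88.0³·22) = 0.99425 N/mm
k_B = Gd⁴/(8D³N_a) = (80.4×10³)(11.2⁴)/(8·132.0³·23) = 2.9894 N/mm
k_C = Gd⁴/(8D³N_a) = (80.2×10³)(8.6⁴)/(8·104.0³·18) = 2.7084 N/mm
Parallel: k_eq = 0.99425 + 2.9894 + 2.7084 = 6.692 N/mm
F = k_eq·δ = 6.692·56 = 374.75 N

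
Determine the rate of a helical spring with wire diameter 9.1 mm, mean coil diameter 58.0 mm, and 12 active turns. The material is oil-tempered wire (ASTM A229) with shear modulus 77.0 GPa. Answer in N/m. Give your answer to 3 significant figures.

k = Gd⁴/(8D³N_a) = (77.0×10³ × 9.1⁴) / (8 × 58.0³ × 12)
  = 5.28027e+08 / 1.87308e+07 = 28.19 N/mm = 28190 N/m

28200 N/m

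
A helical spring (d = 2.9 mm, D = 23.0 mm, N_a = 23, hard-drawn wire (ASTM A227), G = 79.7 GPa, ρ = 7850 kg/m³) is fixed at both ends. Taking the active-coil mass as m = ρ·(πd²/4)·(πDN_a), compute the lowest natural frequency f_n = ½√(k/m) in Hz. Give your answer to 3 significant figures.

k = Gd⁴/(8D³N_a) = (79.7×10³)(2.9⁴)/(8·23.0³·23) = 2.518 N/mm = 2518 N/m
Wire length L = πDN_a = π·23.0·23 = 1661.9 mm
m = ρ·(πd²/4)·L = 7850 × 6.6052×10⁻⁶ m² × 1.6619 m = 0.086171 kg
f_n = ½√(k/m) = 0.5·√(2518/0.086171) = 0.5·√(29221) = 85.47 Hz

85.5 Hz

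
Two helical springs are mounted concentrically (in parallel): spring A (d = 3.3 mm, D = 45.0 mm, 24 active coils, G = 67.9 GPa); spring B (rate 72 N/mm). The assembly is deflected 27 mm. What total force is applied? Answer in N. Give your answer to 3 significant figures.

1960 N

k_A = Gd⁴/(8D³N_a) = (67.9×10³)(3.3⁴)/(8·45.0³·24) = 0.46024 N/mm
Parallel: k_eq = 0.46024 + 72 = 72.46 N/mm
F = k_eq·δ = 72.46·27 = 1956.4 N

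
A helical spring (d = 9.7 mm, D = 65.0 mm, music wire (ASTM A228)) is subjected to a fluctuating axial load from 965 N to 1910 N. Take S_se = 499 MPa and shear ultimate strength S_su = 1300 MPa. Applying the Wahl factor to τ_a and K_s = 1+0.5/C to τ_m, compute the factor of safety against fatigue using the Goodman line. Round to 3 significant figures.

C = D/d = 65.0/9.7 = 6.7010; K_W = (4C−1)/(4C−4)+0.615/C = 1.2233; K_s = 1+0.5/C = 1.0746
F_a = (F_max−F_min)/2 = 472.5 N; F_m = (F_max+F_min)/2 = 1437.5 N
τ_a = K_W·8F_aD/(πd³) = 1.2233 × 85.692 = 104.83 MPa
τ_m = K_s·8F_mD/(πd³) = 1.0746 × 260.7 = 280.16 MPa
Goodman: 1/n_f = τ_a/S_se + τ_m/S_su = 104.83/499 + 280.16/1300 = 0.21008 + 0.21550 = 0.42558
n_f = 1/0.42558 = 2.35

2.35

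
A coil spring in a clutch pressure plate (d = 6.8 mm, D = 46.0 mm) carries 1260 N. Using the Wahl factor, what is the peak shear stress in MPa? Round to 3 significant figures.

573 MPa

Spring index C = D/d = 46.0/6.8 = 6.7647
K_W = (4C−1)/(4C−4) + 0.615/C = 26.059/23.059 + 0.0909 = 1.2210
τ₀ = 8FD/(πd³) = 8·1260·46.0/(π·6.8³) = 463680/987.82 = 469.4 MPa
τ_max = K·τ₀ = 1.2210 × 469.4 = 573.14 MPa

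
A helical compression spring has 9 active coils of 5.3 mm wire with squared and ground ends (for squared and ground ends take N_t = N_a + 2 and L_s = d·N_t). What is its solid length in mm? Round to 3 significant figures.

squared and ground ends: N_t = N_a + 2 = 9 + 2 = 11
L_s = d·N_t = 5.3 × 11 = 58.3 mm

58.3 mm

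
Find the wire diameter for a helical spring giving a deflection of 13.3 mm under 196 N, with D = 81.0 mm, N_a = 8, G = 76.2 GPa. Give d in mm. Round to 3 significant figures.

Required rate k = F/δ = 196/13.3 = 14.737 N/mm
d = (8D³N_a·k / G)^(1/4) = (8·81.0³·8·14.737 / (76.2×10³))^0.25
  = (6577.9)^0.25 = 9.0058 mm

9.01 mm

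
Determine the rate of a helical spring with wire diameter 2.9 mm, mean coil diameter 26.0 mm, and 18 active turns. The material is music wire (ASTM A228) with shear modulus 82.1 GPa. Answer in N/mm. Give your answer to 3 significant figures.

2.29 N/mm

k = Gd⁴/(8D³N_a) = (82.1×10³ × 2.9⁴) / (8 × 26.0³ × 18)
  = 5.80678e+06 / 2.53094e+06 = 2.2943 N/mm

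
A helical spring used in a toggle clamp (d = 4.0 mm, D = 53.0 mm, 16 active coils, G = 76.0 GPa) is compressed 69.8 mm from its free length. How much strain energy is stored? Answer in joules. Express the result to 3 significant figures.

k = Gd⁴/(8D³N_a) = (76.0×10³)(4.0⁴)/(8·53.0³·16) = 1.021 N/mm
U = ½kδ² = 0.5 × 1.021 × 69.8² = 2487.1 N·mm = 2.4871 J

2.49 J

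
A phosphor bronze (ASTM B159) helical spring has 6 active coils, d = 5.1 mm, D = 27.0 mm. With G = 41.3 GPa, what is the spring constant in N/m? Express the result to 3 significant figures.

29600 N/m

k = Gd⁴/(8D³N_a) = (41.3×10³ × 5.1⁴) / (8 × 27.0³ × 6)
  = 2.79403e+07 / 944784 = 29.573 N/mm = 29573 N/m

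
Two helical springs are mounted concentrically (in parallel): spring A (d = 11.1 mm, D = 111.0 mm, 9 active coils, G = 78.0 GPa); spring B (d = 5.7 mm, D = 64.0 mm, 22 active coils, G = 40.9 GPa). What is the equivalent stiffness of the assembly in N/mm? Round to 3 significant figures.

k_A = Gd⁴/(8D³N_a) = (78.0×10³)(11.1⁴)/(8·111.0³·9) = 12.025 N/mm
k_B = Gd⁴/(8D³N_a) = (40.9×10³)(5.7⁴)/(8·64.0³·22) = 0.93577 N/mm
Parallel: k_eq = 12.025 + 0.93577 = 12.961 N/mm

13.0 N/mm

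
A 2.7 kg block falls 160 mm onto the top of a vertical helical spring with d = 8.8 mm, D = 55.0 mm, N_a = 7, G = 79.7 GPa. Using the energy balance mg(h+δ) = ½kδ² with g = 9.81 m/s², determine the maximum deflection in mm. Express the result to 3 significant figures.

13.4 mm

k = Gd⁴/(8D³N_a) = (79.7×10³)(8.8⁴)/(8·55.0³·7) = 51.299 N/mm
W = mg = 2.7 × 9.81 = 26.487 N
½kδ² − Wδ − Wh = 0 → δ = (W + √(W² + 2kWh))/k
δ = (26.487 + √(701.56 + 434806))/51.299 = (26.487 + 659.93)/51.299 = 13.381 mm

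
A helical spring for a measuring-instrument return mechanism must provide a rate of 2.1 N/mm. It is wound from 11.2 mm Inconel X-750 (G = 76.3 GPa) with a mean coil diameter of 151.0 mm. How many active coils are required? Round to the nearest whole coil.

21

N_a = Gd⁴/(8D³k) = (76.3×10³ × 11.2⁴)/(8 × 151.0³ × 2.1)
    = 1.2006e+09 / 5.78416e+07 = 20.76 → 21 coils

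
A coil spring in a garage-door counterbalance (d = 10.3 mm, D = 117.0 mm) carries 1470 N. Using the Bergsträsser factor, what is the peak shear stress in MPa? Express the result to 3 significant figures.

448 MPa

Spring index C = D/d = 117.0/10.3 = 11.3592
K_B = (4C+2)/(4C−3) = 47.437/42.437 = 1.1178
τ₀ = 8FD/(πd³) = 8·1470·117.0/(π·10.3³) = 1.37592e+06/3432.9 = 400.8 MPa
τ_max = K·τ₀ = 1.1178 × 400.8 = 448.03 MPa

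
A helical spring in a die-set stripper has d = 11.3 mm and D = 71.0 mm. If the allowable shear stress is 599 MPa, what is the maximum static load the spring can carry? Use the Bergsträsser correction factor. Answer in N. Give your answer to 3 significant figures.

C = D/d = 71.0/11.3 = 6.2832
K_B = (4C+2)/(4C−3) = 27.133/22.133 = 1.2259
τ_max = K·8FD/(πd³) → F_max = τ_allow·πd³/(8DK)
F_max = 599·π·11.3³/(8·71.0·1.2259) = 2.7153e+06/696.32 = 3899.5 N

3900 N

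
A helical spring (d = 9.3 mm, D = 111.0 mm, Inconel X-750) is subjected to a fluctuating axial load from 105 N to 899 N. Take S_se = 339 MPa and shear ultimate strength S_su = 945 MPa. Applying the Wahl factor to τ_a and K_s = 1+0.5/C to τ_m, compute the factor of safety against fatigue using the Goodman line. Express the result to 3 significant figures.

C = D/d = 111.0/9.3 = 11.9355; K_W = (4C−1)/(4C−4)+0.615/C = 1.1201; K_s = 1+0.5/C = 1.0419
F_a = (F_max−F_min)/2 = 397 N; F_m = (F_max+F_min)/2 = 502 N
τ_a = K_W·8F_aD/(πd³) = 1.1201 × 139.51 = 156.27 MPa
τ_m = K_s·8F_mD/(πd³) = 1.0419 × 176.41 = 183.8 MPa
Goodman: 1/n_f = τ_a/S_se + τ_m/S_su = 156.27/339 + 183.8/945 = 0.46096 + 0.19450 = 0.65546
n_f = 1/0.65546 = 1.526

1.53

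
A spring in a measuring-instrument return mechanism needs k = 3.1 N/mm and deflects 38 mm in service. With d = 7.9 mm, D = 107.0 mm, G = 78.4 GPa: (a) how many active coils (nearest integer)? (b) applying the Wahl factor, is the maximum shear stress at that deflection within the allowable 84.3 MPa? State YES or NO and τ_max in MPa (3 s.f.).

(a) 10 coils; (b) YES, τ_max = 72.3 MPa

N_a = Gd⁴/(8D³k) = (78.4×10³)(7.9⁴)/(8·107.0³·3.1) = 10.05 → N_a = 10
Actual rate k = Gd⁴/(8D³·10) = 3.1159 N/mm
Working load F = kδ = 3.1159·38 = 118.4 N
C = 107.0/7.9 = 13.5443; K_W = (4C−1)/(4C−4)+0.615/C = 1.1052
τ_max = K_W·8FD/(πd³) = 1.1052·65.435 = 72.318 MPa
τ_max ≤ 84.3 MPa → acceptable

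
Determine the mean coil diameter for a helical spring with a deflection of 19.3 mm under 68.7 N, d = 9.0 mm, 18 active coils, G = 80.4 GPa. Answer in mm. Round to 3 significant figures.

101 mm

Required rate k = F/δ = 68.7/19.3 = 3.5596 N/mm
D = (Gd⁴/(8N_a·k))^(1/3) = (80.4×10³·9.0⁴/(8·18·3.5596))^(1/3)
  = (1.02912e+06)^(1/3) = 100.9613 mm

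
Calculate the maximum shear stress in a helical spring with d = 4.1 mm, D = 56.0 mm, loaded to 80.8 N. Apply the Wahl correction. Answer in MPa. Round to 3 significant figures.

Spring index C = D/d = 56.0/4.1 = 13.6585
K_W = (4C−1)/(4C−4) + 0.615/C = 53.634/50.634 + 0.0450 = 1.1043
τ₀ = 8FD/(πd³) = 8·80.8·56.0/(π·4.1³) = 36198.4/216.52 = 167.18 MPa
τ_max = K·τ₀ = 1.1043 × 167.18 = 184.61 MPa

185 MPa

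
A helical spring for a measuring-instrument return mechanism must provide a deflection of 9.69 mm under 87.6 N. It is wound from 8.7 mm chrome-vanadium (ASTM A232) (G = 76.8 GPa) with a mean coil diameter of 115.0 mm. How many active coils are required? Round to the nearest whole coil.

4

Required rate k = F/δ = 87.6/9.69 = 9.0402 N/mm
N_a = Gd⁴/(8D³k) = (76.8×10³ × 8.7⁴)/(8 × 115.0³ × 9.0402)
    = 4.39985e+08 / 1.09993e+08 = 4 → 4 coils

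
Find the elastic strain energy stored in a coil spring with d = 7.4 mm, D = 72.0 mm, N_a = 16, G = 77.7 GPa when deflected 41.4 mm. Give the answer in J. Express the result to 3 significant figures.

4.18 J

k = Gd⁴/(8D³N_a) = (77.7×10³)(7.4⁴)/(8·72.0³·16) = 4.8769 N/mm
U = ½kδ² = 0.5 × 4.8769 × 41.4² = 4179.4 N·mm = 4.1794 J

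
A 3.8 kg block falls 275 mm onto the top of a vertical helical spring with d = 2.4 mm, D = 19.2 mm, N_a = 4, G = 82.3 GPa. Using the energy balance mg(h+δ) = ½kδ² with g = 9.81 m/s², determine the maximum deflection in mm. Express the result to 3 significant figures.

44.4 mm

k = Gd⁴/(8D³N_a) = (82.3×10³)(2.4⁴)/(8·19.2³·4) = 12.056 N/mm
W = mg = 3.8 × 9.81 = 37.278 N
½kδ² − Wδ − Wh = 0 → δ = (W + √(W² + 2kWh))/k
δ = (37.278 + √(1389.6 + 247176))/12.056 = (37.278 + 498.56)/12.056 = 44.447 mm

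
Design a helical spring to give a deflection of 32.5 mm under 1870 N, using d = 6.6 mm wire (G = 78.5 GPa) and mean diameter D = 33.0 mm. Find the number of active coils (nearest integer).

9

Required rate k = F/δ = 1870/32.5 = 57.538 N/mm
N_a = Gd⁴/(8D³k) = (78.5×10³ × 6.6⁴)/(8 × 33.0³ × 57.538)
    = 1.48952e+08 / 1.65421e+07 = 9.004 → 9 coils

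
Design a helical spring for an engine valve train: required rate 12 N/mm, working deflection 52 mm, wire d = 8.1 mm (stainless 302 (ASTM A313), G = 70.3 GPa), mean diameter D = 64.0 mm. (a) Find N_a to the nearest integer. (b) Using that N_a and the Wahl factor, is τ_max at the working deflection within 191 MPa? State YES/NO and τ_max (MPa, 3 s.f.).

N_a = Gd⁴/(8D³k) = (70.3×10³)(8.1⁴)/(8·64.0³·12) = 12.02 → N_a = 12
Actual rate k = Gd⁴/(8D³·12) = 12.025 N/mm
Working load F = kδ = 12.025·52 = 625.3 N
C = 64.0/8.1 = 7.9012; K_W = (4C−1)/(4C−4)+0.615/C = 1.1865
τ_max = K_W·8FD/(πd³) = 1.1865·191.76 = 227.52 MPa
τ_max > 191 MPa → exceeds allowable

(a) 12 coils; (b) NO, τ_max = 228 MPa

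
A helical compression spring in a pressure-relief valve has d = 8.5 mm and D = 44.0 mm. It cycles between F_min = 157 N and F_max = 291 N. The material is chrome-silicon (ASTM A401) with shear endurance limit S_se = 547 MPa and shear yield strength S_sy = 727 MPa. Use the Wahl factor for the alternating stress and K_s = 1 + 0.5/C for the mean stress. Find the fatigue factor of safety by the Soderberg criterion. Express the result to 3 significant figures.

C = D/d = 44.0/8.5 = 5.1765; K_W = (4C−1)/(4C−4)+0.615/C = 1.2984; K_s = 1+0.5/C = 1.0966
F_a = (F_max−F_min)/2 = 67 N; F_m = (F_max+F_min)/2 = 224 N
τ_a = K_W·8F_aD/(πd³) = 1.2984 × 12.224 = 15.871 MPa
τ_m = K_s·8F_mD/(πd³) = 1.0966 × 40.868 = 44.816 MPa
Soderberg: 1/n_f = τ_a/S_se + τ_m/S_sy = 15.871/547 + 44.816/727 = 0.02902 + 0.06164 = 0.09066
n_f = 1/0.09066 = 11.03

11.0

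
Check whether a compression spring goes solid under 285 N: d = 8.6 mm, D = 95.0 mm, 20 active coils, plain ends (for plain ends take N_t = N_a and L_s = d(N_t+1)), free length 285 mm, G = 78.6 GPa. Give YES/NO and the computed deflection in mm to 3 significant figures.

k = Gd⁴/(8D³N_a) = (78.6×10³)(8.6⁴)/(8·95.0³·20) = 3.1342 N/mm
N_t = 20; L_s = 8.6·21 = 180.6 mm; δ_solid = L₀ − L_s = 285 − 180.6 = 104.4 mm
δ = F/k = 285/3.1342 = 90.933 mm
δ < δ_solid → spring does not go solid

NO, δ = 90.9 mm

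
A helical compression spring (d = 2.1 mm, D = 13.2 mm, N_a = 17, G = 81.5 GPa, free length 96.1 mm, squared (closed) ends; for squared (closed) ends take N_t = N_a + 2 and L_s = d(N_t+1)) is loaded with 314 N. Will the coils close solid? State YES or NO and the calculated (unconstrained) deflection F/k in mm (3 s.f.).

k = Gd⁴/(8D³N_a) = (81.5×10³)(2.1⁴)/(8·13.2³·17) = 5.0673 N/mm
N_t = 19; L_s = 2.1·20 = 42 mm; δ_solid = L₀ − L_s = 96.1 − 42 = 54.1 mm
δ = F/k = 314/5.0673 = 61.966 mm
δ ≥ δ_solid → spring goes solid

YES, δ = 62.0 mm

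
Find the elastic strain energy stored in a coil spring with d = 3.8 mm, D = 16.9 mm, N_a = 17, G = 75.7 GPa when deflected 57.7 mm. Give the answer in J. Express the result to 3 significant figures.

k = Gd⁴/(8D³N_a) = (75.7×10³)(3.8⁴)/(8·16.9³·17) = 24.045 N/mm
U = ½kδ² = 0.5 × 24.045 × 57.7² = 40027 N·mm = 40.027 J

40.0 J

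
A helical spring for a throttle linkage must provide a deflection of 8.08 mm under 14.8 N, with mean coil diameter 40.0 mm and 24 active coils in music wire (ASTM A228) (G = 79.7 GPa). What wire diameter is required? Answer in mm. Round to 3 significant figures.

Required rate k = F/δ = 14.8/8.08 = 1.8317 N/mm
d = (8D³N_a·k / G)^(1/4) = (8·40.0³·24·1.8317 / (79.7×10³))^0.25
  = (282.41)^0.25 = 4.0994 mm

4.10 mm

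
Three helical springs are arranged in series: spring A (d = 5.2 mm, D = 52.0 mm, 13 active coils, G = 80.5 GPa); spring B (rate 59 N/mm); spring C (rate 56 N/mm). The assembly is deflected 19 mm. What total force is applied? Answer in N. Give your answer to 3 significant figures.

k_A = Gd⁴/(8D³N_a) = (80.5×10³)(5.2⁴)/(8·52.0³·13) = 4.025 N/mm
Series: 1/k_eq = 1/4.025 + 1/59 + 1/56 = 0.28325; k_eq = 3.5304 N/mm
F = k_eq·δ = 3.5304·19 = 67.078 N

67.1 N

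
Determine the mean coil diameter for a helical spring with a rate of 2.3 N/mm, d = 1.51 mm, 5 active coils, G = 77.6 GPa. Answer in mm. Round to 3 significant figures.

16.4 mm

D = (Gd⁴/(8N_a·k))^(1/3) = (77.6×10³·1.51⁴/(8·5·2.3))^(1/3)
  = (4385.12)^(1/3) = 16.3679 mm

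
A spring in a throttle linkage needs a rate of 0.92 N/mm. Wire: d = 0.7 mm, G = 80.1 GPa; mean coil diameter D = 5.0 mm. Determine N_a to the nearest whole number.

N_a = Gd⁴/(8D³k) = (80.1×10³ × 0.7⁴)/(8 × 5.0³ × 0.92)
    = 19232 / 920 = 20.9 → 21 coils

21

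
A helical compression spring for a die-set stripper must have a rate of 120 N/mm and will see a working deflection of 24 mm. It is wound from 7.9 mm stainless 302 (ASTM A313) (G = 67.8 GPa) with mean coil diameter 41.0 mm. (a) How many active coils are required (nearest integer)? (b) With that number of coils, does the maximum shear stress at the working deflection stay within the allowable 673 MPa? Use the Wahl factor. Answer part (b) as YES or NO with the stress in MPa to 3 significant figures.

(a) 4 coils; (b) NO, τ_max = 790 MPa

N_a = Gd⁴/(8D³k) = (67.8×10³)(7.9⁴)/(8·41.0³·120) = 3.991 → N_a = 4
Actual rate k = Gd⁴/(8D³·4) = 119.74 N/mm
Working load F = kδ = 119.74·24 = 2873.7 N
C = 41.0/7.9 = 5.1899; K_W = (4C−1)/(4C−4)+0.615/C = 1.2975
τ_max = K_W·8FD/(πd³) = 1.2975·608.54 = 789.58 MPa
τ_max > 673 MPa → exceeds allowable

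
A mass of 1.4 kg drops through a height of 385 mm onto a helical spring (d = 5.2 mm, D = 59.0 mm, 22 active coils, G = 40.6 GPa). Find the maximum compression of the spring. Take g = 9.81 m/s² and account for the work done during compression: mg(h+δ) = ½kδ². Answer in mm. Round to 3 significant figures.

131 mm

k = Gd⁴/(8D³N_a) = (40.6×10³)(5.2⁴)/(8·59.0³·22) = 0.82124 N/mm
W = mg = 1.4 × 9.81 = 13.734 N
½kδ² − Wδ − Wh = 0 → δ = (W + √(W² + 2kWh))/k
δ = (13.734 + √(188.62 + 8684.77))/0.82124 = (13.734 + 94.199)/0.82124 = 131.43 mm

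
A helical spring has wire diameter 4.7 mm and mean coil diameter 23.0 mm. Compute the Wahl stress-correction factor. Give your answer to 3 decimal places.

C = D/d = 23.0/4.7 = 4.8936
K_W = (4C−1)/(4C−4) + 0.615/C = 18.574/15.574 + 0.1257 = 1.3183

1.318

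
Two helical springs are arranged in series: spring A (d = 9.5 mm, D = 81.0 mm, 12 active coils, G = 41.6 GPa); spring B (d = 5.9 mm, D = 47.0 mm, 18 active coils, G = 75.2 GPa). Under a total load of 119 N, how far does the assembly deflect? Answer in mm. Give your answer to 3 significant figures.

37.4 mm

k_A = Gd⁴/(8D³N_a) = (41.6×10³)(9.5⁴)/(8·81.0³·12) = 6.6414 N/mm
k_B = Gd⁴/(8D³N_a) = (75.2×10³)(5.9⁴)/(8·47.0³·18) = 6.0949 N/mm
Series: 1/k_eq = 1/6.6414 + 1/6.0949 = 0.31464; k_eq = 3.1782 N/mm
δ = F/k_eq = 119/3.1782 = 37.442 mm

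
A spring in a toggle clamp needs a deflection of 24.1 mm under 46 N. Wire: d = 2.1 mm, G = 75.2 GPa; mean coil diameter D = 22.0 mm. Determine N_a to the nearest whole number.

9

Required rate k = F/δ = 46/24.1 = 1.9087 N/mm
N_a = Gd⁴/(8D³k) = (75.2×10³ × 2.1⁴)/(8 × 22.0³ × 1.9087)
    = 1.4625e+06 / 162592 = 8.995 → 9 coils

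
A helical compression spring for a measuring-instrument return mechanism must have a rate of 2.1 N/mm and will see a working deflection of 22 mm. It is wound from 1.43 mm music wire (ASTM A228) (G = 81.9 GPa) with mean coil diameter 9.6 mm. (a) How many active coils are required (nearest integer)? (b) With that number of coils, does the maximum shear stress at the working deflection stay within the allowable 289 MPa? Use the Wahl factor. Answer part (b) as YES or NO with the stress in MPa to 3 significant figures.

(a) 23 coils; (b) NO, τ_max = 473 MPa

N_a = Gd⁴/(8D³k) = (81.9×10³)(1.43⁴)/(8·9.6³·2.1) = 23.04 → N_a = 23
Actual rate k = Gd⁴/(8D³·23) = 2.1038 N/mm
Working load F = kδ = 2.1038·22 = 46.283 N
C = 9.6/1.43 = 6.7133; K_W = (4C−1)/(4C−4)+0.615/C = 1.2229
τ_max = K_W·8FD/(πd³) = 1.2229·386.92 = 473.16 MPa
τ_max > 289 MPa → exceeds allowable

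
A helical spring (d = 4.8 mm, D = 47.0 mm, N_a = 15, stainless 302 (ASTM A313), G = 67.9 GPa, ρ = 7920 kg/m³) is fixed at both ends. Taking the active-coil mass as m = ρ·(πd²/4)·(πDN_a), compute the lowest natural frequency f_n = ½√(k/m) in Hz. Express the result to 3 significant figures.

k = Gd⁴/(8D³N_a) = (67.9×10³)(4.8⁴)/(8·47.0³·15) = 2.8931 N/mm = 2893.1 N/m
Wire length L = πDN_a = π·47.0·15 = 2214.8 mm
m = ρ·(πd²/4)·L = 7920 × 18.096×10⁻⁶ m² × 2.2148 m = 0.31742 kg
f_n = ½√(k/m) = 0.5·√(2893.1/0.31742) = 0.5·√(9114.3) = 47.734 Hz

47.7 Hz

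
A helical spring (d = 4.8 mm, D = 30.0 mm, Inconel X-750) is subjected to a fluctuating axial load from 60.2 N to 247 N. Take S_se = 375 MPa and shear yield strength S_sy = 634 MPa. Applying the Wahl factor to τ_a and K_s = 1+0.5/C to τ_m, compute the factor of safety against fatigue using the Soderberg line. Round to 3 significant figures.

2.54

C = D/d = 30.0/4.8 = 6.2500; K_W = (4C−1)/(4C−4)+0.615/C = 1.2413; K_s = 1+0.5/C = 1.0800
F_a = (F_max−F_min)/2 = 93.4 N; F_m = (F_max+F_min)/2 = 153.6 N
τ_a = K_W·8F_aD/(πd³) = 1.2413 × 64.519 = 80.084 MPa
τ_m = K_s·8F_mD/(πd³) = 1.0800 × 106.1 = 114.59 MPa
Soderberg: 1/n_f = τ_a/S_se + τ_m/S_sy = 80.084/375 + 114.59/634 = 0.21356 + 0.18074 = 0.3943
n_f = 1/0.3943 = 2.536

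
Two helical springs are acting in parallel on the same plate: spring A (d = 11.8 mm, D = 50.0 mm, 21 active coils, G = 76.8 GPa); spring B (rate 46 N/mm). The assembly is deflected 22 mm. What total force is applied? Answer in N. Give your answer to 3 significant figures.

k_A = Gd⁴/(8D³N_a) = (76.8×10³)(11.8⁴)/(8·50.0³·21) = 70.904 N/mm
Parallel: k_eq = 70.904 + 46 = 116.9 N/mm
F = k_eq·δ = 116.9·22 = 2571.9 N

2570 N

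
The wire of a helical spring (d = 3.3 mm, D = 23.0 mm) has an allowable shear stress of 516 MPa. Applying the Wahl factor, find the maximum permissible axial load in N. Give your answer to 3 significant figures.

C = D/d = 23.0/3.3 = 6.9697
K_W = (4C−1)/(4C−4) + 0.615/C = 26.879/23.879 + 0.0882 = 1.2139
τ_max = K·8FD/(πd³) → F_max = τ_allow·πd³/(8DK)
F_max = 516·π·3.3³/(8·23.0·1.2139) = 58256/223.35 = 260.83 N

261 N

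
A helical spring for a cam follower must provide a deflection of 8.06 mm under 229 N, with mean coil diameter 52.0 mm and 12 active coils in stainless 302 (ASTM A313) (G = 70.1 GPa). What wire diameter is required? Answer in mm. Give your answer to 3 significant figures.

Required rate k = F/δ = 229/8.06 = 28.412 N/mm
d = (8D³N_a·k / G)^(1/4) = (8·52.0³·12·28.412 / (70.1×10³))^0.25
  = (5471)^0.25 = 8.6003 mm

8.60 mm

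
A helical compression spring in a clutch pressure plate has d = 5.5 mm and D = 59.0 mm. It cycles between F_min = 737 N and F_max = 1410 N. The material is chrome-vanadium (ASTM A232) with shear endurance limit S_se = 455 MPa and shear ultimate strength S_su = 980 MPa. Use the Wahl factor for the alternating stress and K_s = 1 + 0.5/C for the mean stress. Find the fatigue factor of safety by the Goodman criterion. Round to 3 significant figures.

0.558

C = D/d = 59.0/5.5 = 10.7273; K_W = (4C−1)/(4C−4)+0.615/C = 1.1344; K_s = 1+0.5/C = 1.0466
F_a = (F_max−F_min)/2 = 336.5 N; F_m = (F_max+F_min)/2 = 1073.5 N
τ_a = K_W·8F_aD/(πd³) = 1.1344 × 303.87 = 344.72 MPa
τ_m = K_s·8F_mD/(πd³) = 1.0466 × 969.41 = 1014.6 MPa
Goodman: 1/n_f = τ_a/S_se + τ_m/S_su = 344.72/455 + 1014.6/980 = 0.75763 + 1.03530 = 1.7929
n_f = 1/1.7929 = 0.5577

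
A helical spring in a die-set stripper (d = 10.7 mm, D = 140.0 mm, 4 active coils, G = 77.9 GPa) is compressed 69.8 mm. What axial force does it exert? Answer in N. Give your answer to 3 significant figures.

812 N

k = Gd⁴/(8D³N_a) = (77.9×10³)(10.7⁴)/(8·140.0³·4) = 11.629 N/mm
F = k·δ = 11.629 × 69.8 = 811.7 N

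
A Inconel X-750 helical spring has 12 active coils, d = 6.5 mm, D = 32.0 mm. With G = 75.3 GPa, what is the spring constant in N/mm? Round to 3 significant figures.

k = Gd⁴/(8D³N_a) = (75.3×10³ × 6.5⁴) / (8 × 32.0³ × 12)
  = 1.34415e+08 / 3.14573e+06 = 42.729 N/mm

42.7 N/mm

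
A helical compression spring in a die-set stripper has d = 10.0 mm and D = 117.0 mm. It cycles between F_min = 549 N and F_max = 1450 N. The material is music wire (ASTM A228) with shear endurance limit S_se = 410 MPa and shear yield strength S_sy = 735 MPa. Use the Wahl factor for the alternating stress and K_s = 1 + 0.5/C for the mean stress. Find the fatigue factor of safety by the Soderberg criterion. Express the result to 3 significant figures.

C = D/d = 117.0/10.0 = 11.7000; K_W = (4C−1)/(4C−4)+0.615/C = 1.1227; K_s = 1+0.5/C = 1.0427
F_a = (F_max−F_min)/2 = 450.5 N; F_m = (F_max+F_min)/2 = 999.5 N
τ_a = K_W·8F_aD/(πd³) = 1.1227 × 134.22 = 150.68 MPa
τ_m = K_s·8F_mD/(πd³) = 1.0427 × 297.79 = 310.52 MPa
Soderberg: 1/n_f = τ_a/S_se + τ_m/S_sy = 150.68/410 + 310.52/735 = 0.36752 + 0.42247 = 0.78999
n_f = 1/0.78999 = 1.266

1.27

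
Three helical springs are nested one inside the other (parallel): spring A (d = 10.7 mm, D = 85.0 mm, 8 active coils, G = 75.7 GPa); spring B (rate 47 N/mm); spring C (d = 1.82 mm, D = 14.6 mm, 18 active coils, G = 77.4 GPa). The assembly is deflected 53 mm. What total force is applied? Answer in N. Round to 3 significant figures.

k_A = Gd⁴/(8D³N_a) = (75.7×10³)(10.7⁴)/(8·85.0³·8) = 25.246 N/mm
k_C = Gd⁴/(8D³N_a) = (77.4×10³)(1.82⁴)/(8·14.6³·18) = 1.895 N/mm
Parallel: k_eq = 25.246 + 47 + 1.895 = 74.141 N/mm
F = k_eq·δ = 74.141·53 = 3929.5 N

3930 N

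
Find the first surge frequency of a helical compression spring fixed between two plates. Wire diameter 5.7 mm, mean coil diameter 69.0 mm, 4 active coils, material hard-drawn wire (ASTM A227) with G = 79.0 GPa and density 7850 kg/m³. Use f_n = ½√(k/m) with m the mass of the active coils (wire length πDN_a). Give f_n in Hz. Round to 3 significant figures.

k = Gd⁴/(8D³N_a) = (79.0×10³)(5.7⁴)/(8·69.0³·4) = 7.9329 N/mm = 7932.9 N/m
Wire length L = πDN_a = π·69.0·4 = 867.08 mm
m = ρ·(πd²/4)·L = 7850 × 25.518×10⁻⁶ m² × 0.86708 m = 0.17369 kg
f_n = ½√(k/m) = 0.5·√(7932.9/0.17369) = 0.5·√(45673) = 106.86 Hz

107 Hz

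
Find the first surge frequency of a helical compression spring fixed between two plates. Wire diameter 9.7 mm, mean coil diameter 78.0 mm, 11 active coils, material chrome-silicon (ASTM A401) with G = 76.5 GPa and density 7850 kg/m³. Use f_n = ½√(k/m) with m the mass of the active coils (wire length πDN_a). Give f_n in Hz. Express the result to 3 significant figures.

50.9 Hz

k = Gd⁴/(8D³N_a) = (76.5×10³)(9.7⁴)/(8·78.0³·11) = 16.217 N/mm = 16217 N/m
Wire length L = πDN_a = π·78.0·11 = 2695.5 mm
m = ρ·(πd²/4)·L = 7850 × 73.898×10⁻⁶ m² × 2.6955 m = 1.5637 kg
f_n = ½√(k/m) = 0.5·√(16217/1.5637) = 0.5·√(10372) = 50.92 Hz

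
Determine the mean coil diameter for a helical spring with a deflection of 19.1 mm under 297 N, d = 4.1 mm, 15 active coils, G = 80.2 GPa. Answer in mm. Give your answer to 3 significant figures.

23.0 mm

Required rate k = F/δ = 297/19.1 = 15.55 N/mm
D = (Gd⁴/(8N_a·k))^(1/3) = (80.2×10³·4.1⁴/(8·15·15.55))^(1/3)
  = (12145.2)^(1/3) = 22.9863 mm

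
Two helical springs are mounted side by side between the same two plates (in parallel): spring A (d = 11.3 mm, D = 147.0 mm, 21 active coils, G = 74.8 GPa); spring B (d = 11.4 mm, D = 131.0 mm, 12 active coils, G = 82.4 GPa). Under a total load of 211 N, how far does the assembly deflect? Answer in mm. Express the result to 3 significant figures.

k_A = Gd⁴/(8D³N_a) = (74.8×10³)(11.3⁴)/(8·147.0³·21) = 2.2854 N/mm
k_B = Gd⁴/(8D³N_a) = (82.4×10³)(11.4⁴)/(8·131.0³·12) = 6.4485 N/mm
Parallel: k_eq = 2.2854 + 6.4485 = 8.7339 N/mm
δ = F/k_eq = 211/8.7339 = 24.159 mm

24.2 mm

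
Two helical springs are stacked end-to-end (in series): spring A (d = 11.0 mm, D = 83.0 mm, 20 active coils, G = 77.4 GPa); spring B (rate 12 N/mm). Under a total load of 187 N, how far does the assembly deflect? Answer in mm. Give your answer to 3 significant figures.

30.7 mm

k_A = Gd⁴/(8D³N_a) = (77.4×10³)(11.0⁴)/(8·83.0³·20) = 12.387 N/mm
Series: 1/k_eq = 1/12.387 + 1/12 = 0.16406; k_eq = 6.0952 N/mm
δ = F/k_eq = 187/6.0952 = 30.68 mm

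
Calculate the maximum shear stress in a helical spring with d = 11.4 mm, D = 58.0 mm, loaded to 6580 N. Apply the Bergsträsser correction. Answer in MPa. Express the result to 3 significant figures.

Spring index C = D/d = 58.0/11.4 = 5.0877
K_B = (4C+2)/(4C−3) = 22.351/17.351 = 1.2882
τ₀ = 8FD/(πd³) = 8·6580·58.0/(π·11.4³) = 3.05312e+06/4654.4 = 655.96 MPa
τ_max = K·τ₀ = 1.2882 × 655.96 = 844.99 MPa

845 MPa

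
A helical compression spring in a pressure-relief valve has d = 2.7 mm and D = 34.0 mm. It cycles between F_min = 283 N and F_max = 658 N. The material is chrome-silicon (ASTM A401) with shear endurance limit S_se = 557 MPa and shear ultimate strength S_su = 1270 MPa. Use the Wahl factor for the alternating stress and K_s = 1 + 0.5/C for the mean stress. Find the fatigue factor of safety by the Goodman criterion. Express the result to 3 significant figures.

C = D/d = 34.0/2.7 = 12.5926; K_W = (4C−1)/(4C−4)+0.615/C = 1.1135; K_s = 1+0.5/C = 1.0397
F_a = (F_max−F_min)/2 = 187.5 N; F_m = (F_max+F_min)/2 = 470.5 N
τ_a = K_W·8F_aD/(πd³) = 1.1135 × 824.76 = 918.4 MPa
τ_m = K_s·8F_mD/(πd³) = 1.0397 × 2069.6 = 2151.8 MPa
Goodman: 1/n_f = τ_a/S_se + τ_m/S_su = 918.4/557 + 2151.8/1270 = 1.64884 + 1.69431 = 3.3432
n_f = 1/3.3432 = 0.2991

0.299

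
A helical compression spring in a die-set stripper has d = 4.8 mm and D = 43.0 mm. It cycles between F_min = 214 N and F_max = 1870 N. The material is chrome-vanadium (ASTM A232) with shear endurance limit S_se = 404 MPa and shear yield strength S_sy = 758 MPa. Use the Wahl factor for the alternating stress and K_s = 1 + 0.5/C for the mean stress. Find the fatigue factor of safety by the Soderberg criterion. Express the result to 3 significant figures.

C = D/d = 43.0/4.8 = 8.9583; K_W = (4C−1)/(4C−4)+0.615/C = 1.1629; K_s = 1+0.5/C = 1.0558
F_a = (F_max−F_min)/2 = 828 N; F_m = (F_max+F_min)/2 = 1042 N
τ_a = K_W·8F_aD/(πd³) = 1.1629 × 819.81 = 953.35 MPa
τ_m = K_s·8F_mD/(πd³) = 1.0558 × 1031.7 = 1089.3 MPa
Soderberg: 1/n_f = τ_a/S_se + τ_m/S_sy = 953.35/404 + 1089.3/758 = 2.35979 + 1.43705 = 3.7968
n_f = 1/3.7968 = 0.2634

0.263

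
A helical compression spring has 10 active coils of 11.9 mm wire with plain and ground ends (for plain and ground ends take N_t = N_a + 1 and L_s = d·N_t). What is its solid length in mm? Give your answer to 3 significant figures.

131 mm

plain and ground ends: N_t = N_a + 1 = 10 + 1 = 11
L_s = d·N_t = 11.9 × 11 = 130.9 mm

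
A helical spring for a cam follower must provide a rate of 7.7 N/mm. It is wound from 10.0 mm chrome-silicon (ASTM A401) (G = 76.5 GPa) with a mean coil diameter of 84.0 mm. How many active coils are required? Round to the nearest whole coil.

N_a = Gd⁴/(8D³k) = (76.5×10³ × 10.0⁴)/(8 × 84.0³ × 7.7)
    = 7.65e+08 / 3.65106e+07 = 20.95 → 21 coils

21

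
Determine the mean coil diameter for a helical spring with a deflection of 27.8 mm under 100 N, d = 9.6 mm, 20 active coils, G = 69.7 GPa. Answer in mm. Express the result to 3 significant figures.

Required rate k = F/δ = 100/27.8 = 3.5971 N/mm
D = (Gd⁴/(8N_a·k))^(1/3) = (69.7×10³·9.6⁴/(8·20·3.5971))^(1/3)
  = (1.02859e+06)^(1/3) = 100.9441 mm

101 mm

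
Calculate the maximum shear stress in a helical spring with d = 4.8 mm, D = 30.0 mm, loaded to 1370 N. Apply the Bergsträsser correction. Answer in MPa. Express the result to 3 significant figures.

Spring index C = D/d = 30.0/4.8 = 6.2500
K_B = (4C+2)/(4C−3) = 27.000/22.000 = 1.2273
τ₀ = 8FD/(πd³) = 8·1370·30.0/(π·4.8³) = 328800/347.44 = 946.36 MPa
τ_max = K·τ₀ = 1.2273 × 946.36 = 1161.4 MPa

1160 MPa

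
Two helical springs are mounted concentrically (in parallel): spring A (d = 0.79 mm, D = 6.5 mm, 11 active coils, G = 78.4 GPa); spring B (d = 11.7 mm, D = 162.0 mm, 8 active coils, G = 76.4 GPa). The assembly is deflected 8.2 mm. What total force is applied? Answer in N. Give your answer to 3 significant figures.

k_A = Gd⁴/(8D³N_a) = (78.4×10³)(0.79⁴)/(8·6.5³·11) = 1.2636 N/mm
k_B = Gd⁴/(8D³N_a) = (76.4×10³)(11.7⁴)/(8·162.0³·8) = 5.2615 N/mm
Parallel: k_eq = 1.2636 + 5.2615 = 6.5251 N/mm
F = k_eq·δ = 6.5251·8.2 = 53.506 N

53.5 N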